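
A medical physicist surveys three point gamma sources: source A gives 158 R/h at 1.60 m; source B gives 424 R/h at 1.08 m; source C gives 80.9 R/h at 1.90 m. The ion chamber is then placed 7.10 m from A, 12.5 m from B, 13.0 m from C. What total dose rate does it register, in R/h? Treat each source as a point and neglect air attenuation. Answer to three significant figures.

By superposition, sum each source's inverse-square contribution:
A: 158 × (1.60/7.10)² = 8.024 R/h
B: 424 × (1.08/12.5)² = 3.165 R/h
C: 80.9 × (1.90/13.0)² = 1.728 R/h
Total = 8.024 + 3.165 + 1.728 = 12.92 R/h.

12.9 R/h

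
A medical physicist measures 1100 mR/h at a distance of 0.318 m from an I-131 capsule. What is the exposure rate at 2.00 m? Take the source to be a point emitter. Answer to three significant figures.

Using I₁d₁² = I₂d₂², the rate at 2.00 m is
1100 × (0.318/2.00)² = 1100 × 0.02528 = 27.81 mR/h.

27.8 mR/h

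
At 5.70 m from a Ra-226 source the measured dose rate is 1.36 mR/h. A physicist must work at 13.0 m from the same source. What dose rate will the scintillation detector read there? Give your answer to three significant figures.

By the inverse-square law, scaling from 5.70 m to 13.0 m:
1.36 × (5.70/13.0)² = 1.36 × 0.1922 = 0.2614 mR/h.

0.261 mR/h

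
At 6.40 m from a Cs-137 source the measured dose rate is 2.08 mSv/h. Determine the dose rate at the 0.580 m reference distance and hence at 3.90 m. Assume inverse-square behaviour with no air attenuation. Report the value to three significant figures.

Applying the 1/r² law,
At 0.580 m: (6.40/0.580)² = 121.8, so 2.08 × 121.8 = 253.3 mSv/h
At 3.90 m: 253.3 × (0.580/3.90)² = 253.3 × 0.02212 = 5.603 mSv/h.

253 mSv/h; 5.60 mSv/h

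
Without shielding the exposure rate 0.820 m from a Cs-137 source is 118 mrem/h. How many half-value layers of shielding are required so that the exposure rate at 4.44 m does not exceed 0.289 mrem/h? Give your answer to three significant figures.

3.80 half-value layers

At 4.44 m, distance alone gives (0.820/4.44)² = 0.03411, so 118 × 0.03411 = 4.025 mrem/h.
Further attenuation needed: 4.025/0.289 = 13.93.
n = log₂(13.93) = 3.800 half-value layers.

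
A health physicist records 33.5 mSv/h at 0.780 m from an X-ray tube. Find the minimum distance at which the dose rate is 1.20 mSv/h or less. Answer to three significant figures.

Applying the 1/r² law, d₂ = d₁·√(I₁/I₂).
I₁/I₂ = 33.5/1.20 = 27.92, so d₂ = 0.780 × √27.92 = 4.121 m.

4.12 m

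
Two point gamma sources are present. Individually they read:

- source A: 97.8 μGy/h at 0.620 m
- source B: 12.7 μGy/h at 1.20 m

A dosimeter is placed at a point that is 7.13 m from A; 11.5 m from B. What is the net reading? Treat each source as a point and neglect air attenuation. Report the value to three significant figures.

Each source contributes Iᵢ·(dᵢ/rᵢ)²; contributions add.
A: 97.8 × (0.620/7.13)² = 0.7395 μGy/h
B: 12.7 × (1.20/11.5)² = 0.1383 μGy/h
Total = 0.7395 + 0.1383 = 0.8778 μGy/h.

0.878 μGy/h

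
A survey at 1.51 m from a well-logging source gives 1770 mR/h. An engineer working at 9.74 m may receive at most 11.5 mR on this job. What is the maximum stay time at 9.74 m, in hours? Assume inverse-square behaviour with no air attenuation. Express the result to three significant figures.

Using I₁d₁² = I₂d₂², rate at 9.74 m:
1770 × (1.51/9.74)² = 1770 × 0.02403 = 42.53 mR/h.
Stay time = 11.5 mR ÷ 42.53 mR/h = 0.2704 h.

0.270 h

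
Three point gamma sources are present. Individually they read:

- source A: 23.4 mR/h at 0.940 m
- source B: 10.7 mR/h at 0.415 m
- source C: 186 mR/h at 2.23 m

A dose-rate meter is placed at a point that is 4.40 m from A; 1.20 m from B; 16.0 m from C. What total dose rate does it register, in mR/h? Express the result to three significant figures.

5.96 mR/h

By superposition, sum each source's inverse-square contribution:
A: 23.4 × (0.940/4.40)² = 1.068 mR/h
B: 10.7 × (0.415/1.20)² = 1.280 mR/h
C: 186 × (2.23/16.0)² = 3.613 mR/h
Total = 1.068 + 1.280 + 3.613 = 5.961 mR/h.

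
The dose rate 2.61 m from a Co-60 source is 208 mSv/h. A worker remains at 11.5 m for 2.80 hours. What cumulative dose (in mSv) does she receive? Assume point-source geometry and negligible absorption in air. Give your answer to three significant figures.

30.0 mSv

Applying the 1/r² law, rate at 11.5 m:
(2.61/11.5)² = 0.05151, so 208 × 0.05151 = 10.71 mSv/h.
Dose = rate × time = 10.71 mSv/h × 2.800 h = 29.99 mSv.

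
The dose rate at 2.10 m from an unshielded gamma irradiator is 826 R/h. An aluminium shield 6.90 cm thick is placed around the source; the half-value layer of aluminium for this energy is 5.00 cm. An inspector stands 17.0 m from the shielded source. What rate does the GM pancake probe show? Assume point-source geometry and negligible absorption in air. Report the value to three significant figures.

4.84 R/h

Distance alone: (2.10/17.0)² = 0.01526, so 826 × 0.01526 = 12.60 R/h.
Shield: 6.90/5.00 = 1.380 half-value layers → attenuation 2^(−1.380) = 0.3842.
Combined: 12.60 × 0.3842 = 4.841 R/h.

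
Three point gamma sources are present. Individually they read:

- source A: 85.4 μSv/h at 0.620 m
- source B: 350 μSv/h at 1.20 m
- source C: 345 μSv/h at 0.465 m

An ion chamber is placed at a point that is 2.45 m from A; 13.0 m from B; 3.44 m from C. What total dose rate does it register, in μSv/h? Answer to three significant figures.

Each source contributes Iᵢ·(dᵢ/rᵢ)²; contributions add.
A: 85.4 × (0.620/2.45)² = 5.469 μSv/h
B: 350 × (1.20/13.0)² = 2.982 μSv/h
C: 345 × (0.465/3.44)² = 6.304 μSv/h
Total = 5.469 + 2.982 + 6.304 = 14.76 μSv/h.

14.8 μSv/h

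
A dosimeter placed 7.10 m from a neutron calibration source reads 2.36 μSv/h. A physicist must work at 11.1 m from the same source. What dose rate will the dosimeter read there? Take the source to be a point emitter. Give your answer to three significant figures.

0.966 μSv/h

Intensity scales as (d₁/d₂)², so scaling from 7.10 m to 11.1 m:
2.36 × (7.10/11.1)² = 2.36 × 0.4091 = 0.9655 μSv/h.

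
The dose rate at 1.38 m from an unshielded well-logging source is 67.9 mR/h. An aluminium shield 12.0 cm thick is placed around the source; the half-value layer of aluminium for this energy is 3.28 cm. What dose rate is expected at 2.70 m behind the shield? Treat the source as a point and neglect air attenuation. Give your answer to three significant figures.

1.40 mR/h

Distance alone: (1.38/2.70)² = 0.2612, so 67.9 × 0.2612 = 17.74 mR/h.
Shield: 12.0/3.28 = 3.659 half-value layers → attenuation 2^(−3.659) = 0.07916.
Combined: 17.74 × 0.07916 = 1.404 mR/h.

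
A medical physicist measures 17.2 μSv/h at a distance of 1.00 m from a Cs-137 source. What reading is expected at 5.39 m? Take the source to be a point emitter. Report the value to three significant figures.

By the inverse-square law, the rate at 5.39 m is
(1.00/5.39)² = 0.03442, so 17.2 × 0.03442 = 0.5920 μSv/h.

0.592 μSv/h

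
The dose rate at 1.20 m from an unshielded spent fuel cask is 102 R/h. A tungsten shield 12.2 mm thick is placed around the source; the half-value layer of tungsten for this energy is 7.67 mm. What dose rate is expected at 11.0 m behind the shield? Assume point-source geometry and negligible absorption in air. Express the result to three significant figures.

Distance alone: 102 × (1.20/11.0)² = 102 × 0.01190 = 1.214 R/h.
Shield: 12.2/7.67 = 1.591 half-value layers → attenuation 2^(−1.591) = 0.3319.
Combined: 1.214 × 0.3319 = 0.4029 R/h.

0.403 R/h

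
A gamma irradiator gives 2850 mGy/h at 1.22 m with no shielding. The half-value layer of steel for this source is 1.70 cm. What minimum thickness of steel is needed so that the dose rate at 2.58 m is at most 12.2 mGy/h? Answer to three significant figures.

9.70 cm

At 2.58 m, distance alone gives 2850 × (1.22/2.58)² = 2850 × 0.2236 = 637.3 mGy/h.
Further attenuation needed: 637.3/12.2 = 52.24.
n = log₂(52.24) = 5.707 half-value layers.
Thickness = 5.707 × 1.70 cm = 9.702 cm.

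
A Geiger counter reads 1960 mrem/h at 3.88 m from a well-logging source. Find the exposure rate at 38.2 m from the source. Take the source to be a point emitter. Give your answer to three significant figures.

20.2 mrem/h

Since intensity falls as 1/r², the rate at 38.2 m is
1960 × (3.88/38.2)² = 1960 × 0.01032 = 20.23 mrem/h.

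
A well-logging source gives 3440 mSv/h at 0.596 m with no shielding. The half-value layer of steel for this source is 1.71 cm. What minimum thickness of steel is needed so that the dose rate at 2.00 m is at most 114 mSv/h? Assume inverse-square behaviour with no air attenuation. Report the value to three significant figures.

At 2.00 m, distance alone gives 3440 × (0.596/2.00)² = 3440 × 0.08880 = 305.5 mSv/h.
Further attenuation needed: 305.5/114 = 2.680.
n = log₂(2.680) = 1.422 half-value layers.
Thickness = 1.422 × 1.71 cm = 2.432 cm.

2.43 cm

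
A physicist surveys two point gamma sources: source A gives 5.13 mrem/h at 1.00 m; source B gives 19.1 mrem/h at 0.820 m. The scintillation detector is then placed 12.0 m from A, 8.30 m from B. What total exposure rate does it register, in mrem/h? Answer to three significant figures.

0.222 mrem/h

Each source contributes Iᵢ·(dᵢ/rᵢ)²; contributions add.
A: 5.13 × (1.00/12.0)² = 0.03562 mrem/h
B: 19.1 × (0.820/8.30)² = 0.1864 mrem/h
Total = 0.03562 + 0.1864 = 0.2220 mrem/h.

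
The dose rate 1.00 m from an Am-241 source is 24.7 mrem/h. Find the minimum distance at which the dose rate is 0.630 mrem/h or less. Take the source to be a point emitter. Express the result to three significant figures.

Using I₁d₁² = I₂d₂², d₂ = d₁·√(I₁/I₂).
I₁/I₂ = 24.7/0.630 = 39.21, so d₂ = 1.00 × √39.21 = 6.262 m.

6.26 m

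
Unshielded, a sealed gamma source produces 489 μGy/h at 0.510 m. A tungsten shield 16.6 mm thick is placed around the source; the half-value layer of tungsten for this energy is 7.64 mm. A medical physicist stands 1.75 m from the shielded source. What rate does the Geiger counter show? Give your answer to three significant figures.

9.21 μGy/h

Distance alone: (0.510/1.75)² = 0.08493, so 489 × 0.08493 = 41.53 μGy/h.
Shield: 16.6/7.64 = 2.173 half-value layers → attenuation 2^(−2.173) = 0.2217.
Combined: 41.53 × 0.2217 = 9.207 μGy/h.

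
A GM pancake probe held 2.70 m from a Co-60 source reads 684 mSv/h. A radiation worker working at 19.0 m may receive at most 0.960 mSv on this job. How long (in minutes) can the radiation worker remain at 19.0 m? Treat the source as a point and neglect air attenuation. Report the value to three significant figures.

4.17 min

By the inverse-square law, rate at 19.0 m:
(2.70/19.0)² = 0.02019, so 684 × 0.02019 = 13.81 mSv/h.
Stay time = 0.960 mSv ÷ 13.81 mSv/h = 0.06951 h = 4.171 min.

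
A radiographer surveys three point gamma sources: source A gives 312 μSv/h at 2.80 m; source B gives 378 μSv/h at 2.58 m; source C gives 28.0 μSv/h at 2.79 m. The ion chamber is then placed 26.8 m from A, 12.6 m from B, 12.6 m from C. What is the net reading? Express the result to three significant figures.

20.6 μSv/h

By superposition, sum each source's inverse-square contribution:
A: 312 × (2.80/26.8)² = 3.406 μSv/h
B: 378 × (2.58/12.6)² = 15.85 μSv/h
C: 28.0 × (2.79/12.6)² = 1.373 μSv/h
Total = 3.406 + 15.85 + 1.373 = 20.63 μSv/h.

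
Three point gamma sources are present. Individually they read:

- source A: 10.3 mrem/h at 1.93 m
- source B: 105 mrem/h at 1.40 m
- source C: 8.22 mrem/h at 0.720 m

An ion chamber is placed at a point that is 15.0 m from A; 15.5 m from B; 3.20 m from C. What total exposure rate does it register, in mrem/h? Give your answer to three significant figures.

Each source contributes Iᵢ·(dᵢ/rᵢ)²; contributions add.
A: 10.3 × (1.93/15.0)² = 0.1705 mrem/h
B: 105 × (1.40/15.5)² = 0.8566 mrem/h
C: 8.22 × (0.720/3.20)² = 0.4161 mrem/h
Total = 0.1705 + 0.8566 + 0.4161 = 1.443 mrem/h.

1.44 mrem/h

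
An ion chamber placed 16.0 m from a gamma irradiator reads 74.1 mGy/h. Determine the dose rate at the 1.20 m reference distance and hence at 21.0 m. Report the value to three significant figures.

13200 mGy/h; 43.0 mGy/h

By the inverse-square law,
At 1.20 m: (16.0/1.20)² = 177.8, so 74.1 × 177.8 = 13170 mGy/h
At 21.0 m: (1.20/21.0)² = 0.003265, so 13170 × 0.003265 = 43.00 mGy/h.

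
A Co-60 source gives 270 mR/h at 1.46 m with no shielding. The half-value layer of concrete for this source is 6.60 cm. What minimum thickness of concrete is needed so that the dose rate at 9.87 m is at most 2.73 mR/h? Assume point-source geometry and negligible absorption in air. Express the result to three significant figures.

At 9.87 m, distance alone gives (1.46/9.87)² = 0.02188, so 270 × 0.02188 = 5.908 mR/h.
Further attenuation needed: 5.908/2.73 = 2.164.
n = log₂(2.164) = 1.114 half-value layers.
Thickness = 1.114 × 6.60 cm = 7.352 cm.

7.35 cm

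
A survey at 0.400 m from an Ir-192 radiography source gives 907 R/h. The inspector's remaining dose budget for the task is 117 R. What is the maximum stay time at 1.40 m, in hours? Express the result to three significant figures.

Since intensity falls as 1/r², rate at 1.40 m:
907 × (0.400/1.40)² = 907 × 0.08163 = 74.04 R/h.
Stay time = 117 R ÷ 74.04 R/h = 1.580 h.

1.58 h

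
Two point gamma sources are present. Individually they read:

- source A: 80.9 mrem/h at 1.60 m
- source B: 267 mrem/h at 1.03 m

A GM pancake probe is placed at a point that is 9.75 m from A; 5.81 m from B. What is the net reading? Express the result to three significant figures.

10.6 mrem/h

By superposition, sum each source's inverse-square contribution:
A: 80.9 × (1.60/9.75)² = 2.179 mrem/h
B: 267 × (1.03/5.81)² = 8.391 mrem/h
Total = 2.179 + 8.391 = 10.57 mrem/h.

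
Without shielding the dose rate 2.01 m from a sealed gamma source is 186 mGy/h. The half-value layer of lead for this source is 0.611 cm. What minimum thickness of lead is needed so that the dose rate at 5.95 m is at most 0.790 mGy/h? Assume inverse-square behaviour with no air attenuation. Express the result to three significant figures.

2.90 cm

At 5.95 m, distance alone gives 186 × (2.01/5.95)² = 186 × 0.1141 = 21.22 mGy/h.
Further attenuation needed: 21.22/0.790 = 26.86.
n = log₂(26.86) = 4.747 half-value layers.
Thickness = 4.747 × 0.611 cm = 2.900 cm.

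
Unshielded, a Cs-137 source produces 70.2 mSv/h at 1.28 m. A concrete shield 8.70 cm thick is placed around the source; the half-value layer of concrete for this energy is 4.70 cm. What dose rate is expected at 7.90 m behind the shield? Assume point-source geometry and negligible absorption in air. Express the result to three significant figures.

0.511 mSv/h

Distance alone: 70.2 × (1.28/7.90)² = 70.2 × 0.02625 = 1.843 mSv/h.
Shield: 8.70/4.70 = 1.851 half-value layers → attenuation 2^(−1.851) = 0.2772.
Combined: 1.843 × 0.2772 = 0.5109 mSv/h.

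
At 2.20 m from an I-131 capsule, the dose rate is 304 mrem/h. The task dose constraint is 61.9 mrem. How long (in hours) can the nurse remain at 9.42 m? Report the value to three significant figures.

By the inverse-square law, rate at 9.42 m:
(2.20/9.42)² = 0.05454, so 304 × 0.05454 = 16.58 mrem/h.
Stay time = 61.9 mrem ÷ 16.58 mrem/h = 3.733 h.

3.73 h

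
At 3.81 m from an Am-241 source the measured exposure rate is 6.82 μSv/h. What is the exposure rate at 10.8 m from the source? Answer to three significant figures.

Using I₁d₁² = I₂d₂², scaling from 3.81 m to 10.8 m:
6.82 × (3.81/10.8)² = 6.82 × 0.1245 = 0.8491 μSv/h.

0.849 μSv/h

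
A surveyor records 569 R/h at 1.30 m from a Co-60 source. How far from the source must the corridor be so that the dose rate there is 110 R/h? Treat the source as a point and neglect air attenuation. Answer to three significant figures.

2.96 m

Applying the 1/r² law, d₂ = d₁·√(I₁/I₂).
I₁/I₂ = 569/110 = 5.173, so d₂ = 1.30 × √5.173 = 2.957 m.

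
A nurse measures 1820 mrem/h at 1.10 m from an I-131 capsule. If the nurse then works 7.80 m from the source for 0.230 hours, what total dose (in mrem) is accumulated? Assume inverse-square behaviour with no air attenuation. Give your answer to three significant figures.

Intensity scales as (d₁/d₂)², so rate at 7.80 m:
(1.10/7.80)² = 0.01989, so 1820 × 0.01989 = 36.20 mrem/h.
Dose = rate × time = 36.20 mrem/h × 0.2300 h = 8.326 mrem.

8.33 mrem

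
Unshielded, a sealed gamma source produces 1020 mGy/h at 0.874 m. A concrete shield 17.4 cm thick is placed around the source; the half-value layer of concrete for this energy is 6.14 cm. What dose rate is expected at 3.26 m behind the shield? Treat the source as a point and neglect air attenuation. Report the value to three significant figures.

Distance alone: (0.874/3.26)² = 0.07188, so 1020 × 0.07188 = 73.32 mGy/h.
Shield: 17.4/6.14 = 2.834 half-value layers → attenuation 2^(−2.834) = 0.1402.
Combined: 73.32 × 0.1402 = 10.28 mGy/h.

10.3 mGy/h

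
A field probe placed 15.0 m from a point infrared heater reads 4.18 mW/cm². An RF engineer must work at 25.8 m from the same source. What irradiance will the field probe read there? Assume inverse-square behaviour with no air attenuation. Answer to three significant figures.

Intensity scales as (d₁/d₂)², so scaling from 15.0 m to 25.8 m:
(15.0/25.8)² = 0.3380, so 4.18 × 0.3380 = 1.413 mW/cm².

1.41 mW/cm²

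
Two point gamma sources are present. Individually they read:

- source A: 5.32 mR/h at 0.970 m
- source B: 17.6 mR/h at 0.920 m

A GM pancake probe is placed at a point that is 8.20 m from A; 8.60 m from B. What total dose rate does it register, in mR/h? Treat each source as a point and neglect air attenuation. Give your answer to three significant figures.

By superposition, sum each source's inverse-square contribution:
A: 5.32 × (0.970/8.20)² = 0.07444 mR/h
B: 17.6 × (0.920/8.60)² = 0.2014 mR/h
Total = 0.07444 + 0.2014 = 0.2758 mR/h.

0.276 mR/h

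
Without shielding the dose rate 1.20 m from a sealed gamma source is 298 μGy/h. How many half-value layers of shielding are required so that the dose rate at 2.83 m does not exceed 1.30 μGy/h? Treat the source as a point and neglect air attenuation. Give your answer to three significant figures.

5.37 half-value layers

At 2.83 m, distance alone gives (1.20/2.83)² = 0.1798, so 298 × 0.1798 = 53.58 μGy/h.
Further attenuation needed: 53.58/1.30 = 41.22.
n = log₂(41.22) = 5.365 half-value layers.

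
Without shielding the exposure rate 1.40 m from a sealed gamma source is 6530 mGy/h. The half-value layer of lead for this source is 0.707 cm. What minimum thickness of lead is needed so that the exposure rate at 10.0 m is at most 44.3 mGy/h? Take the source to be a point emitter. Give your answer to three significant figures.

1.08 cm

At 10.0 m, distance alone gives (1.40/10.0)² = 0.01960, so 6530 × 0.01960 = 128.0 mGy/h.
Further attenuation needed: 128.0/44.3 = 2.889.
n = log₂(2.889) = 1.531 half-value layers.
Thickness = 1.531 × 0.707 cm = 1.082 cm.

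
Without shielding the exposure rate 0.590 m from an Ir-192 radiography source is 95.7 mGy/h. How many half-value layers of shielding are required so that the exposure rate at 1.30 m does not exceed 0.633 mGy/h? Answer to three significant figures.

At 1.30 m, distance alone gives 95.7 × (0.590/1.30)² = 95.7 × 0.2060 = 19.71 mGy/h.
Further attenuation needed: 19.71/0.633 = 31.14.
n = log₂(31.14) = 4.961 half-value layers.

4.96 half-value layers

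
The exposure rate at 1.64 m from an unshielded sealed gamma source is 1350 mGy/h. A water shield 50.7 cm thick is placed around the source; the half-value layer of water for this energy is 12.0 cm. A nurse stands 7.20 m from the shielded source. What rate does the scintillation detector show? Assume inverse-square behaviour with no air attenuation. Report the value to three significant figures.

3.75 mGy/h

Distance alone: 1350 × (1.64/7.20)² = 1350 × 0.05188 = 70.04 mGy/h.
Shield: 50.7/12.0 = 4.225 half-value layers → attenuation 2^(−4.225) = 0.05347.
Combined: 70.04 × 0.05347 = 3.745 mGy/h.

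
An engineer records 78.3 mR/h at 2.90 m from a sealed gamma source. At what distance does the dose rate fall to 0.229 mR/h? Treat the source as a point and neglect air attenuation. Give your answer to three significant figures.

By the inverse-square law, d₂ = d₁·√(I₁/I₂).
I₁/I₂ = 78.3/0.229 = 341.9, so d₂ = 2.90 × √341.9 = 53.62 m.

53.6 m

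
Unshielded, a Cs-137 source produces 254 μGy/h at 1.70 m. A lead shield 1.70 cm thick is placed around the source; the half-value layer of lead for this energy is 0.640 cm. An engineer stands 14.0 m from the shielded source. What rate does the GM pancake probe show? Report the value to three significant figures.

Distance alone: (1.70/14.0)² = 0.01474, so 254 × 0.01474 = 3.744 μGy/h.
Shield: 1.70/0.640 = 2.656 half-value layers → attenuation 2^(−2.656) = 0.1587.
Combined: 3.744 × 0.1587 = 0.5942 μGy/h.

0.594 μGy/h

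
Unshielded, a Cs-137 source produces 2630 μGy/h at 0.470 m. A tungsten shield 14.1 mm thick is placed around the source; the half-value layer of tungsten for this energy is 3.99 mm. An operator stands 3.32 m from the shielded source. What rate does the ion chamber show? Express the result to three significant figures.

4.55 μGy/h

Distance alone: (0.470/3.32)² = 0.02004, so 2630 × 0.02004 = 52.71 μGy/h.
Shield: 14.1/3.99 = 3.534 half-value layers → attenuation 2^(−3.534) = 0.08633.
Combined: 52.71 × 0.08633 = 4.550 μGy/h.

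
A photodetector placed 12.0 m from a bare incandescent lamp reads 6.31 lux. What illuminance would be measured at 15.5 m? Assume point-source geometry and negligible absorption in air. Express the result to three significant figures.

3.78 lux

Using I₁d₁² = I₂d₂², scaling from 12.0 m to 15.5 m:
(12.0/15.5)² = 0.5994, so 6.31 × 0.5994 = 3.782 lux.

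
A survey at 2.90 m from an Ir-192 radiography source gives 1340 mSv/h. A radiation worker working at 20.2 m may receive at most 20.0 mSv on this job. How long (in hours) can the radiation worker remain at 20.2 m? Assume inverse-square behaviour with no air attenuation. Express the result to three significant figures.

0.724 h

Since intensity falls as 1/r², rate at 20.2 m:
1340 × (2.90/20.2)² = 1340 × 0.02061 = 27.62 mSv/h.
Stay time = 20.0 mSv ÷ 27.62 mSv/h = 0.7241 h.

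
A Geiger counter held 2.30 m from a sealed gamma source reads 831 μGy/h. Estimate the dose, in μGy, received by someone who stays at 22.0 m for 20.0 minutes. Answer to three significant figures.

3.03 μGy

Using I₁d₁² = I₂d₂², rate at 22.0 m:
831 × (2.30/22.0)² = 831 × 0.01093 = 9.083 μGy/h.
Dose = rate × time = 9.083 μGy/h × 0.3333 h = 3.027 μGy.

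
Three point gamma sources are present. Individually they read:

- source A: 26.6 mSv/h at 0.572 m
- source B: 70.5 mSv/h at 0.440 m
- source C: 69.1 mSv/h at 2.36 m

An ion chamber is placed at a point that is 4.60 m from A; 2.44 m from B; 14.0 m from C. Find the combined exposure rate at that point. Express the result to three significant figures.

4.67 mSv/h

Each source contributes Iᵢ·(dᵢ/rᵢ)²; contributions add.
A: 26.6 × (0.572/4.60)² = 0.4113 mSv/h
B: 70.5 × (0.440/2.44)² = 2.293 mSv/h
C: 69.1 × (2.36/14.0)² = 1.964 mSv/h
Total = 0.4113 + 2.293 + 1.964 = 4.668 mSv/h.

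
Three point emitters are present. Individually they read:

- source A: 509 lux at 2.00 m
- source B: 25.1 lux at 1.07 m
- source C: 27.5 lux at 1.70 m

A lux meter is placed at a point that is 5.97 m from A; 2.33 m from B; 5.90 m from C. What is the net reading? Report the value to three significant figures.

64.7 lux

By superposition, sum each source's inverse-square contribution:
A: 509 × (2.00/5.97)² = 57.13 lux
B: 25.1 × (1.07/2.33)² = 5.293 lux
C: 27.5 × (1.70/5.90)² = 2.283 lux
Total = 57.13 + 5.293 + 2.283 = 64.71 lux.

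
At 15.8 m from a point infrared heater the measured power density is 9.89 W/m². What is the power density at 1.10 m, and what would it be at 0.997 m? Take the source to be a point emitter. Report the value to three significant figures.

2040 W/m²; 2480 W/m²

Using I₁d₁² = I₂d₂²,
At 1.10 m: (15.8/1.10)² = 206.3, so 9.89 × 206.3 = 2040 W/m²
At 0.997 m: (1.10/0.997)² = 1.217, so 2040 × 1.217 = 2483 W/m².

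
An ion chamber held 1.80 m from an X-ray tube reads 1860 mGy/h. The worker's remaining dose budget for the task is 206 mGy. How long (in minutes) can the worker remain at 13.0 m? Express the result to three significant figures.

347 min

Using I₁d₁² = I₂d₂², rate at 13.0 m:
(1.80/13.0)² = 0.01917, so 1860 × 0.01917 = 35.66 mGy/h.
Stay time = 206 mGy ÷ 35.66 mGy/h = 5.777 h = 346.6 min.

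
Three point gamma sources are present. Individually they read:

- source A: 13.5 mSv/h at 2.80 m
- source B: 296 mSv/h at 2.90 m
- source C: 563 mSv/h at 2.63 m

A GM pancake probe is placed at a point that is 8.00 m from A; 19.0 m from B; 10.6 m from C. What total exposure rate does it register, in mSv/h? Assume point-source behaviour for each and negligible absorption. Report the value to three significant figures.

Each source contributes Iᵢ·(dᵢ/rᵢ)²; contributions add.
A: 13.5 × (2.80/8.00)² = 1.654 mSv/h
B: 296 × (2.90/19.0)² = 6.896 mSv/h
C: 563 × (2.63/10.6)² = 34.66 mSv/h
Total = 1.654 + 6.896 + 34.66 = 43.21 mSv/h.

43.2 mSv/h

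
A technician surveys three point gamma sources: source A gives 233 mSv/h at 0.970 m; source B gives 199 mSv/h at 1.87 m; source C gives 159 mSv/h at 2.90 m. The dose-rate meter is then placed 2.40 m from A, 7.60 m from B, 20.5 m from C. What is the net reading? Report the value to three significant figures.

53.3 mSv/h

By superposition, sum each source's inverse-square contribution:
A: 233 × (0.970/2.40)² = 38.06 mSv/h
B: 199 × (1.87/7.60)² = 12.05 mSv/h
C: 159 × (2.90/20.5)² = 3.182 mSv/h
Total = 38.06 + 12.05 + 3.182 = 53.29 mSv/h.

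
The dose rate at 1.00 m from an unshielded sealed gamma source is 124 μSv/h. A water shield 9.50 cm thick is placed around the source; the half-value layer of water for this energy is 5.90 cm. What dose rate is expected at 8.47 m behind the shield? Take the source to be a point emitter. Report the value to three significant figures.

Distance alone: (1.00/8.47)² = 0.01394, so 124 × 0.01394 = 1.729 μSv/h.
Shield: 9.50/5.90 = 1.610 half-value layers → attenuation 2^(−1.610) = 0.3276.
Combined: 1.729 × 0.3276 = 0.5664 μSv/h.

0.566 μSv/h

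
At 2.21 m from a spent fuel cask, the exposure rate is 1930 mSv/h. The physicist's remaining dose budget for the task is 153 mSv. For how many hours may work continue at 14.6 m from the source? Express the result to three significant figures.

By the inverse-square law, rate at 14.6 m:
1930 × (2.21/14.6)² = 1930 × 0.02291 = 44.22 mSv/h.
Stay time = 153 mSv ÷ 44.22 mSv/h = 3.460 h.

3.46 h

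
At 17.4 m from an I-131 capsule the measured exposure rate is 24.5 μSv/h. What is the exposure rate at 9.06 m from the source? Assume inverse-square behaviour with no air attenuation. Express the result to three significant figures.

By the inverse-square law, scaling from 17.4 m to 9.06 m:
(17.4/9.06)² = 3.688, so 24.5 × 3.688 = 90.36 μSv/h.

90.4 μSv/h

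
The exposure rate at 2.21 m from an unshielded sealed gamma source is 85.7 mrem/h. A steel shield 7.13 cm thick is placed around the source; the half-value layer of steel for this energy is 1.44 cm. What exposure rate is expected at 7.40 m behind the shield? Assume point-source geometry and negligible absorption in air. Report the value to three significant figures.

0.247 mrem/h

Distance alone: 85.7 × (2.21/7.40)² = 85.7 × 0.08919 = 7.644 mrem/h.
Shield: 7.13/1.44 = 4.951 half-value layers → attenuation 2^(−4.951) = 0.03233.
Combined: 7.644 × 0.03233 = 0.2471 mrem/h.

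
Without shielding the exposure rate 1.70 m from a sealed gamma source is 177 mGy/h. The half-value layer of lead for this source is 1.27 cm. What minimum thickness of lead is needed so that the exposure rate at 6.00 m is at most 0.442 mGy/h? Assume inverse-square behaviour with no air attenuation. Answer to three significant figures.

At 6.00 m, distance alone gives (1.70/6.00)² = 0.08028, so 177 × 0.08028 = 14.21 mGy/h.
Further attenuation needed: 14.21/0.442 = 32.15.
n = log₂(32.15) = 5.007 half-value layers.
Thickness = 5.007 × 1.27 cm = 6.359 cm.

6.36 cm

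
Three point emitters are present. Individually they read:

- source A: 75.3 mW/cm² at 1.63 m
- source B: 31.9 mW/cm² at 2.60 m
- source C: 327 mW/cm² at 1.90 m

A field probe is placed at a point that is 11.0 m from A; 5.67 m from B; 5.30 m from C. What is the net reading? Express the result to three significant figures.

50.4 mW/cm²

Each source contributes Iᵢ·(dᵢ/rᵢ)²; contributions add.
A: 75.3 × (1.63/11.0)² = 1.653 mW/cm²
B: 31.9 × (2.60/5.67)² = 6.708 mW/cm²
C: 327 × (1.90/5.30)² = 42.02 mW/cm²
Total = 1.653 + 6.708 + 42.02 = 50.38 mW/cm².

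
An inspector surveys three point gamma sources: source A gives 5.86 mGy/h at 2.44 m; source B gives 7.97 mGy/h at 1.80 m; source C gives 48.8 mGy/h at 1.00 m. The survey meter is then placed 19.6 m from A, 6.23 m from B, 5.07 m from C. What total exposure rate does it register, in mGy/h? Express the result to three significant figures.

By superposition, sum each source's inverse-square contribution:
A: 5.86 × (2.44/19.6)² = 0.09082 mGy/h
B: 7.97 × (1.80/6.23)² = 0.6653 mGy/h
C: 48.8 × (1.00/5.07)² = 1.898 mGy/h
Total = 0.09082 + 0.6653 + 1.898 = 2.654 mGy/h.

2.65 mGy/h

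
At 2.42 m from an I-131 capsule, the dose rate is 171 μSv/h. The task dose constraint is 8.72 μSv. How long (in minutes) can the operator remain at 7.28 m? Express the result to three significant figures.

27.7 min

By the inverse-square law, rate at 7.28 m:
171 × (2.42/7.28)² = 171 × 0.1105 = 18.90 μSv/h.
Stay time = 8.72 μSv ÷ 18.90 μSv/h = 0.4614 h = 27.68 min.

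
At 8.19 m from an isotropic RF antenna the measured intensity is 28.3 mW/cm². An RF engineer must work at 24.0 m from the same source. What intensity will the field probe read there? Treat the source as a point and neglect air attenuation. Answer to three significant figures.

3.30 mW/cm²

Using I₁d₁² = I₂d₂², scaling from 8.19 m to 24.0 m:
(8.19/24.0)² = 0.1165, so 28.3 × 0.1165 = 3.297 mW/cm².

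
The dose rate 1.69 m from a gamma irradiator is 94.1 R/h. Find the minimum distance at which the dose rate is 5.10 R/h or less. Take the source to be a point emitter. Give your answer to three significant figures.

7.26 m

Applying the 1/r² law, d₂ = d₁·√(I₁/I₂).
I₁/I₂ = 94.1/5.10 = 18.45, so d₂ = 1.69 × √18.45 = 7.259 m.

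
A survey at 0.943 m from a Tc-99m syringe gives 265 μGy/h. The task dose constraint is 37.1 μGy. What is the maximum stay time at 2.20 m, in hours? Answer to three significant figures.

0.762 h

By the inverse-square law, rate at 2.20 m:
265 × (0.943/2.20)² = 265 × 0.1837 = 48.68 μGy/h.
Stay time = 37.1 μGy ÷ 48.68 μGy/h = 0.7621 h.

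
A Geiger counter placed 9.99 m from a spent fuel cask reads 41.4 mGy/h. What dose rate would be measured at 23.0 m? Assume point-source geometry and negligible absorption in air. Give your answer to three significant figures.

Using I₁d₁² = I₂d₂², scaling from 9.99 m to 23.0 m:
41.4 × (9.99/23.0)² = 41.4 × 0.1887 = 7.812 mGy/h.

7.81 mGy/h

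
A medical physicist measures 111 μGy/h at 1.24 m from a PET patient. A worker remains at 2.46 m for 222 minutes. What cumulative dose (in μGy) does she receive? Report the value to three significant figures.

Using I₁d₁² = I₂d₂², rate at 2.46 m:
(1.24/2.46)² = 0.2541, so 111 × 0.2541 = 28.21 μGy/h.
Dose = rate × time = 28.21 μGy/h × 3.700 h = 104.4 μGy.

104 μGy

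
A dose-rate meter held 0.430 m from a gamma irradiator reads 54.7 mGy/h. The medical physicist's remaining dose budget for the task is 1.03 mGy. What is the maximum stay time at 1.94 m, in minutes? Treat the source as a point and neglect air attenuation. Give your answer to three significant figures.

23.0 min

Using I₁d₁² = I₂d₂², rate at 1.94 m:
(0.430/1.94)² = 0.04913, so 54.7 × 0.04913 = 2.687 mGy/h.
Stay time = 1.03 mGy ÷ 2.687 mGy/h = 0.3833 h = 23.00 min.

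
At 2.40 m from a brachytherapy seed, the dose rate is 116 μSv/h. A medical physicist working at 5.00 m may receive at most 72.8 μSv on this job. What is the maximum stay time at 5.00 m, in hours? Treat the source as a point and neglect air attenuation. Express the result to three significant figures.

By the inverse-square law, rate at 5.00 m:
116 × (2.40/5.00)² = 116 × 0.2304 = 26.73 μSv/h.
Stay time = 72.8 μSv ÷ 26.73 μSv/h = 2.724 h.

2.72 h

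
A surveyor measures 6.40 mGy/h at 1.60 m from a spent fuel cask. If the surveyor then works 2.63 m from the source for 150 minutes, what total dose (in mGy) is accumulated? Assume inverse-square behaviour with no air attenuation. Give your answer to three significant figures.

Intensity scales as (d₁/d₂)², so rate at 2.63 m:
(1.60/2.63)² = 0.3701, so 6.40 × 0.3701 = 2.369 mGy/h.
Dose = rate × time = 2.369 mGy/h × 2.500 h = 5.923 mGy.

5.92 mGy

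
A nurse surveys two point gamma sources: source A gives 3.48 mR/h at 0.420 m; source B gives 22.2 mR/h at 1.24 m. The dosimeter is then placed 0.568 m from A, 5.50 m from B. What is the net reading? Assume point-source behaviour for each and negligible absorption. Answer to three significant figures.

Each source contributes Iᵢ·(dᵢ/rᵢ)²; contributions add.
A: 3.48 × (0.420/0.568)² = 1.903 mR/h
B: 22.2 × (1.24/5.50)² = 1.128 mR/h
Total = 1.903 + 1.128 = 3.031 mR/h.

3.03 mR/h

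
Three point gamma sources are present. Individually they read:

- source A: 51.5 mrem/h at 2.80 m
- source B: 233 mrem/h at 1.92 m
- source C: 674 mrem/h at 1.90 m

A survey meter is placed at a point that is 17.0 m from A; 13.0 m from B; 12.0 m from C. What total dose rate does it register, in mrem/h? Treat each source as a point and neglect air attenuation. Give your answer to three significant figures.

23.4 mrem/h

By superposition, sum each source's inverse-square contribution:
A: 51.5 × (2.80/17.0)² = 1.397 mrem/h
B: 233 × (1.92/13.0)² = 5.082 mrem/h
C: 674 × (1.90/12.0)² = 16.90 mrem/h
Total = 1.397 + 5.082 + 16.90 = 23.38 mrem/h.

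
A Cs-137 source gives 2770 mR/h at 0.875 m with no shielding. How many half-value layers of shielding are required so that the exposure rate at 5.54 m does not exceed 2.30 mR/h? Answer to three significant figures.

At 5.54 m, distance alone gives (0.875/5.54)² = 0.02495, so 2770 × 0.02495 = 69.11 mR/h.
Further attenuation needed: 69.11/2.30 = 30.05.
n = log₂(30.05) = 4.909 half-value layers.

4.91 half-value layers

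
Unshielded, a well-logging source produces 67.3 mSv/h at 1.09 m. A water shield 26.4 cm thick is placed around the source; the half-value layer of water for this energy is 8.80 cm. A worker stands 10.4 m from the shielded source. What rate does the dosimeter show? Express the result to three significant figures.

Distance alone: (1.09/10.4)² = 0.01098, so 67.3 × 0.01098 = 0.7390 mSv/h.
Shield: 26.4/8.80 = 3.000 half-value layers → attenuation 2^(−3.000) = 0.1250.
Combined: 0.7390 × 0.1250 = 0.09237 mSv/h.

0.0924 mSv/h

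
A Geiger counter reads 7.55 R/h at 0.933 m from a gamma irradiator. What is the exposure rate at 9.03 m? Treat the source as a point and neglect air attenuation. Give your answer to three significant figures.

Applying the 1/r² law, the rate at 9.03 m is
7.55 × (0.933/9.03)² = 7.55 × 0.01068 = 0.08063 R/h.

0.0806 R/h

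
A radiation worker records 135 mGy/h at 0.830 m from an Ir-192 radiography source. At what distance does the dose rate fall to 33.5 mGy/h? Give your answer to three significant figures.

1.67 m

Intensity scales as (d₁/d₂)², so d₂ = d₁·√(I₁/I₂).
I₁/I₂ = 135/33.5 = 4.030, so d₂ = 0.830 × √4.030 = 1.666 m.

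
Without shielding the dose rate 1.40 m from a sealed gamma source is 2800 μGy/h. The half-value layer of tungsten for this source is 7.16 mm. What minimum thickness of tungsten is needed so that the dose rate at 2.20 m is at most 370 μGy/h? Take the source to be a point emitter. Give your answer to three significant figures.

At 2.20 m, distance alone gives 2800 × (1.40/2.20)² = 2800 × 0.4050 = 1134 μGy/h.
Further attenuation needed: 1134/370 = 3.065.
n = log₂(3.065) = 1.616 half-value layers.
Thickness = 1.616 × 7.16 mm = 11.57 mm.

11.6 mm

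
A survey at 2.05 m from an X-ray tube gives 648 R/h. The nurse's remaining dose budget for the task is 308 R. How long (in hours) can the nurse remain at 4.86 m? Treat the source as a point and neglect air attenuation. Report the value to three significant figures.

2.67 h

Using I₁d₁² = I₂d₂², rate at 4.86 m:
(2.05/4.86)² = 0.1779, so 648 × 0.1779 = 115.3 R/h.
Stay time = 308 R ÷ 115.3 R/h = 2.671 h.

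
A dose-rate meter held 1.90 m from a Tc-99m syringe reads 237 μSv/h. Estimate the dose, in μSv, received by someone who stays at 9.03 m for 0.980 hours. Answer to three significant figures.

Intensity scales as (d₁/d₂)², so rate at 9.03 m:
237 × (1.90/9.03)² = 237 × 0.04427 = 10.49 μSv/h.
Dose = rate × time = 10.49 μSv/h × 0.9800 h = 10.28 μSv.

10.3 μSv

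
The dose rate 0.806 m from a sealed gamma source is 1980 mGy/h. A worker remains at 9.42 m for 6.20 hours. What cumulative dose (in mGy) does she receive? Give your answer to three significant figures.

Applying the 1/r² law, rate at 9.42 m:
(0.806/9.42)² = 0.007321, so 1980 × 0.007321 = 14.50 mGy/h.
Dose = rate × time = 14.50 mGy/h × 6.200 h = 89.90 mGy.

89.9 mGy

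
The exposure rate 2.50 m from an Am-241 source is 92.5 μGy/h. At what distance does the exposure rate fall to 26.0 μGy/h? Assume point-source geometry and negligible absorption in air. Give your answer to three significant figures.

4.72 m

Since intensity falls as 1/r², d₂ = d₁·√(I₁/I₂).
I₁/I₂ = 92.5/26.0 = 3.558, so d₂ = 2.50 × √3.558 = 4.716 m.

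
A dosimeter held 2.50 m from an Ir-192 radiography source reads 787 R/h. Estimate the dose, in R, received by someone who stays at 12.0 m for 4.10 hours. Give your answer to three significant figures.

Using I₁d₁² = I₂d₂², rate at 12.0 m:
(2.50/12.0)² = 0.04340, so 787 × 0.04340 = 34.16 R/h.
Dose = rate × time = 34.16 R/h × 4.100 h = 140.1 R.

140 R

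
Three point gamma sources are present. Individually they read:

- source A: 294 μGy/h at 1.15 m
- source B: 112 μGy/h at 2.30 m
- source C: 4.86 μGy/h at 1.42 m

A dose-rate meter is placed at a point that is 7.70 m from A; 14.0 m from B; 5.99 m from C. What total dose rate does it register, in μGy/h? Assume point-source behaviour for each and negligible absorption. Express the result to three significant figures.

9.85 μGy/h

By superposition, sum each source's inverse-square contribution:
A: 294 × (1.15/7.70)² = 6.558 μGy/h
B: 112 × (2.30/14.0)² = 3.023 μGy/h
C: 4.86 × (1.42/5.99)² = 0.2731 μGy/h
Total = 6.558 + 3.023 + 0.2731 = 9.854 μGy/h.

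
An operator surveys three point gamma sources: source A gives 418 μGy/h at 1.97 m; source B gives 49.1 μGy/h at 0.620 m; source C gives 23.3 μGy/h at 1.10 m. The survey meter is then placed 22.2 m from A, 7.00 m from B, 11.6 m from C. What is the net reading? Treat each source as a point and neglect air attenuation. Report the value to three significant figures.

By superposition, sum each source's inverse-square contribution:
A: 418 × (1.97/22.2)² = 3.292 μGy/h
B: 49.1 × (0.620/7.00)² = 0.3852 μGy/h
C: 23.3 × (1.10/11.6)² = 0.2095 μGy/h
Total = 3.292 + 0.3852 + 0.2095 = 3.887 μGy/h.

3.89 μGy/h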